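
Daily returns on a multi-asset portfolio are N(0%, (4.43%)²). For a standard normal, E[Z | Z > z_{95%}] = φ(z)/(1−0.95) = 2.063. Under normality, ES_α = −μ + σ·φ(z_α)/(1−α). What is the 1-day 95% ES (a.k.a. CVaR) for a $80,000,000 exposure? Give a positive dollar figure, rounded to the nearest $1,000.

ES = 4.43% × 2.063 = 9.139%.
On $80,000,000: 0.09139 × $80,000,000 = $7,311,200.

$7,311,000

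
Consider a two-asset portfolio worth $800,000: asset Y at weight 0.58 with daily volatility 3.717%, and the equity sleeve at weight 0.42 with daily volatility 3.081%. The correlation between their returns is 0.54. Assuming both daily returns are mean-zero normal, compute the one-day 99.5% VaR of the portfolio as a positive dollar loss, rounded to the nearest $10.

$62,960

σ_p² = 0.58²·3.717² + 0.42²·3.081² + 2·0.54·0.58·0.42·3.717·3.081 = 9.3351 (%²).
σ_p = √9.3351 = 3.055%.
At 99.5%, z = 2.576.
VaR = 2.576 × 3.055% = 7.870%; on $800,000 that is $62,960.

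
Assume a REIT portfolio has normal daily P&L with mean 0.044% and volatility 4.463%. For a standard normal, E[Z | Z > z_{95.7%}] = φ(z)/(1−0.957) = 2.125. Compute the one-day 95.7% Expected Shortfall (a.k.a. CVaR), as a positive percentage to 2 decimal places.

ES = −(0.044%) + 4.463% × 2.125 = 9.440%.

9.44%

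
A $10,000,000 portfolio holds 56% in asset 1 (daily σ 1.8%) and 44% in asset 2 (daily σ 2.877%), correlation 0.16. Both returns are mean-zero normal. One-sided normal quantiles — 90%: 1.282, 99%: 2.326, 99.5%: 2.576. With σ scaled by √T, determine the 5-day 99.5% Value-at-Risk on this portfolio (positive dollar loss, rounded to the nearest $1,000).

σ_p = √(0.56²·1.8² + 0.44²·2.877² + 2·0.16·0.56·0.44·1.8·2.877) = 1.740%.
σ_{5d} = 1.740% × √5 = 3.891%.
VaR = 2.576 × 3.891% = 10.023%; on $10,000,000 that is $1,002,300.

$1,002,000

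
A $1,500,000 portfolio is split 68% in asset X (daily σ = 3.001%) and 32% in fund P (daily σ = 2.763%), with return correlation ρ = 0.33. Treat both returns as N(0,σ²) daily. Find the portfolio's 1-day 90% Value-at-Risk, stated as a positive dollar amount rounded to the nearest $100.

$47,600

σ_p² = 0.68²·3.001² + 0.32²·2.763² + 2·0.33·0.68·0.32·3.001·2.763 = 6.1369 (%²).
σ_p = √6.1369 = 2.477%.
At 90%, z = 1.282.
VaR = 1.282 × 2.477% = 3.176%; on $1,500,000 that is $47,640.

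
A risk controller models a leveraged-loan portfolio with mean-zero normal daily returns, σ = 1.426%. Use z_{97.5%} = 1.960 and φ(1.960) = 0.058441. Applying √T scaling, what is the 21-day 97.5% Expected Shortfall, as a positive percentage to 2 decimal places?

σ_{21d} = 1.426% × √21 = 6.535%.
ES multiplier = φ(z)/(1−α) = 0.058441/0.025 = 2.338.
ES = 6.535% × 2.338 = 15.279%.

15.28%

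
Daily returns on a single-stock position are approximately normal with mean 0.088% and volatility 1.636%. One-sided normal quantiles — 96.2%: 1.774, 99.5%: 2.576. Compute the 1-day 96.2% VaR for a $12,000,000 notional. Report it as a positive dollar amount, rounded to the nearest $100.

VaR = −μ + z·σ = −(0.088%) + 1.774 × 1.636% = 2.814%.
On $12,000,000: 0.02814 × $12,000,000 = $337,680.

$337,700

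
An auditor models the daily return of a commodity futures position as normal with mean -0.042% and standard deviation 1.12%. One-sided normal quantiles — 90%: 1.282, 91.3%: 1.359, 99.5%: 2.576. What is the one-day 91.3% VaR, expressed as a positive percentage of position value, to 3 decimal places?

VaR = −μ + z·σ = −(-0.042%) + 1.359 × 1.12% = 1.564%.

1.564%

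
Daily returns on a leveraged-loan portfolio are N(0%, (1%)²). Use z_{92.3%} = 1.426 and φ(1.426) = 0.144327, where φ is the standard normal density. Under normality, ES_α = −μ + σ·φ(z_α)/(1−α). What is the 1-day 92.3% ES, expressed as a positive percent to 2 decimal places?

1.87%

Tail multiplier: φ(z)/(1−α) = 0.144327 / 0.077 = 1.874.
ES = 1% × 1.874 = 1.874%.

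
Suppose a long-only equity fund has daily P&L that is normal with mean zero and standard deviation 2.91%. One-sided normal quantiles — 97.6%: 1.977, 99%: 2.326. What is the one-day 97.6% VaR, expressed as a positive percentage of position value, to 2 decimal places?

VaR = z·σ = 1.977 × 2.91% = 5.753%.

5.75%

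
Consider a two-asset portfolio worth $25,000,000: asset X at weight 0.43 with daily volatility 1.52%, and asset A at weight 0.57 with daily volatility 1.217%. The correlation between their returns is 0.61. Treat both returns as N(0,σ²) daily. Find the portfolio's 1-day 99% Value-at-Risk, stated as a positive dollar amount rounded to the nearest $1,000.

$703,000

σ_p² = 0.43²·1.52² + 0.57²·1.217² + 2·0.61·0.43·0.57·1.52·1.217 = 1.4615 (%²).
σ_p = √1.4615 = 1.209%.
At 99%, z = 2.326.
VaR = 2.326 × 1.209% = 2.812%; on $25,000,000 that is $703,000.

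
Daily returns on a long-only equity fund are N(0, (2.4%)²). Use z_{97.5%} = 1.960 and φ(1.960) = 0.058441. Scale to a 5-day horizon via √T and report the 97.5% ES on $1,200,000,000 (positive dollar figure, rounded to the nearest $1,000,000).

σ_{5d} = 2.4% × √5 = 5.367%.
ES multiplier = φ(z)/(1−α) = 0.058441/0.025 = 2.338.
ES = 5.367% × 2.338 = 12.548%; on $1,200,000,000: $150,576,000.

$151,000,000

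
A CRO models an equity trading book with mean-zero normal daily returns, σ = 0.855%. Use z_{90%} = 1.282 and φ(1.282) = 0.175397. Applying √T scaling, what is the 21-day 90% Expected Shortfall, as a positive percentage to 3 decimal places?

σ_{21d} = 0.855% × √21 = 3.918%.
ES multiplier = φ(z)/(1−α) = 0.175397/0.1 = 1.754.
ES = 3.918% × 1.754 = 6.872%.

6.872%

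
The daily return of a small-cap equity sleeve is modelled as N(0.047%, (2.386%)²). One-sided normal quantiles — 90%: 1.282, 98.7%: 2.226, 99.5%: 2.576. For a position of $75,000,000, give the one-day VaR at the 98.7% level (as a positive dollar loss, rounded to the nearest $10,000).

$3,950,000

VaR = −μ + z·σ = −(0.047%) + 2.226 × 2.386% = 5.264%.
On $75,000,000: 0.05264 × $75,000,000 = $3,948,000.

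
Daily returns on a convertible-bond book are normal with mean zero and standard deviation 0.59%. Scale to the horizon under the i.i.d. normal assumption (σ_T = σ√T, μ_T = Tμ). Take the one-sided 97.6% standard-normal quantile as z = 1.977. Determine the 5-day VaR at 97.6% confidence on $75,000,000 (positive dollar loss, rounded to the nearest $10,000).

σ_{5d} = 0.59% × √5 = 1.319%.
VaR = 1.977 × 1.319% = 2.608%.
On $75,000,000: 0.02608 × $75,000,000 = $1,956,000.

$1,960,000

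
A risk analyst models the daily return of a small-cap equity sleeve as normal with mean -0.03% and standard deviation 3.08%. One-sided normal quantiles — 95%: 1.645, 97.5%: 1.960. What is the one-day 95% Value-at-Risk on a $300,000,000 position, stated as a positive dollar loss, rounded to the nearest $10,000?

VaR = −μ + z·σ = −(-0.03%) + 1.645 × 3.08% = 5.097%.
On $300,000,000: 0.05097 × $300,000,000 = $15,291,000.

$15,290,000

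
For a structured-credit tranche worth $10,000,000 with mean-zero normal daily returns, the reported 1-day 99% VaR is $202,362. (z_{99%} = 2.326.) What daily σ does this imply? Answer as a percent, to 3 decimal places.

VaR as a fraction: $202,362 / $10,000,000 = 2.024%.
σ = VaR / z = 2.024% / 2.326 = 0.870%.

0.870%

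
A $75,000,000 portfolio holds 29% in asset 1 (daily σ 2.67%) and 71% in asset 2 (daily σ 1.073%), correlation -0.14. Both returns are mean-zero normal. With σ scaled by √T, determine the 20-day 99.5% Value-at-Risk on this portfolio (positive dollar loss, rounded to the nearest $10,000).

σ_p = √(0.29²·2.67² + 0.71²·1.073² + 2·-0.14·0.29·0.71·2.67·1.073) = 1.007%.
σ_{20d} = 1.007% × √20 = 4.503%.
z(99.5%) = 2.576.
VaR = 2.576 × 4.503% = 11.600%; on $75,000,000 that is $8,700,000.

$8,700,000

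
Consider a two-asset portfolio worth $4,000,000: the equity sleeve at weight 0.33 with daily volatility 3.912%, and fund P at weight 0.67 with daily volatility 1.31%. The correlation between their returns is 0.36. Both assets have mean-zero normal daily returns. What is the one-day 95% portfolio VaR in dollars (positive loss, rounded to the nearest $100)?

$118,700

σ_p² = 0.33²·3.912² + 0.67²·1.31² + 2·0.36·0.33·0.67·3.912·1.31 = 3.2527 (%²).
σ_p = √3.2527 = 1.804%.
At 95%, z = 1.645.
VaR = 1.645 × 1.804% = 2.968%; on $4,000,000 that is $118,720.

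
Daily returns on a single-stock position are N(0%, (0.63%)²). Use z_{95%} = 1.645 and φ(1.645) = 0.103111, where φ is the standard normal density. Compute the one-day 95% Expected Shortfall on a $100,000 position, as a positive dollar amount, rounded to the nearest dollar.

Tail multiplier: φ(z)/(1−α) = 0.103111 / 0.05 = 2.062.
ES = 0.63% × 2.062 = 1.299%.
On $100,000: 0.01299 × $100,000 = $1,299.

$1,299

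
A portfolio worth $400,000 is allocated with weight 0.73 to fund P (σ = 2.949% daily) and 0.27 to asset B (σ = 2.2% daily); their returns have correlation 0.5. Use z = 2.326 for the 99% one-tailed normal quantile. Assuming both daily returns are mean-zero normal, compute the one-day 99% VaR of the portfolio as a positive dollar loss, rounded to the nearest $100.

$23,300

σ_p² = 0.73²·2.949² + 0.27²·2.2² + 2·0.5·0.73·0.27·2.949·2.2 = 6.2660 (%²).
σ_p = √6.2660 = 2.503%.
VaR = 2.326 × 2.503% = 5.822%; on $400,000 that is $23,288.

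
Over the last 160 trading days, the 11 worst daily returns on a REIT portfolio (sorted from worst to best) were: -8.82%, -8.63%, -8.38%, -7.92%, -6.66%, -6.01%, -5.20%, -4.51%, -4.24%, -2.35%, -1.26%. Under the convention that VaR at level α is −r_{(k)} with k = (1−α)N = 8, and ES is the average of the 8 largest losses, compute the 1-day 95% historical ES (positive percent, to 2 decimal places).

The 8 worst returns sum to -56.13%.
ES = −(-56.13%) / 8 = 7.01625% ≈ 7.02%.

7.02%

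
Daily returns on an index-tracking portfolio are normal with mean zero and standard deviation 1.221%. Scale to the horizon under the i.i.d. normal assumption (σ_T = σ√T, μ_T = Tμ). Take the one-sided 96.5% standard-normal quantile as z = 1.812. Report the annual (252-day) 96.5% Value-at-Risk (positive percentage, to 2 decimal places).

35.12%

σ_{252d} = 1.221% × √252 = 19.383%.
VaR = 1.812 × 19.383% = 35.122%.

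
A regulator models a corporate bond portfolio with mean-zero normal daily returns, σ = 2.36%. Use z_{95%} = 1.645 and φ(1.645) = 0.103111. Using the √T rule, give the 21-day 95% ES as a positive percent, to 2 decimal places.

22.30%

σ_{21d} = 2.36% × √21 = 10.815%.
ES multiplier = φ(z)/(1−α) = 0.103111/0.05 = 2.062.
ES = 10.815% × 2.062 = 22.301%.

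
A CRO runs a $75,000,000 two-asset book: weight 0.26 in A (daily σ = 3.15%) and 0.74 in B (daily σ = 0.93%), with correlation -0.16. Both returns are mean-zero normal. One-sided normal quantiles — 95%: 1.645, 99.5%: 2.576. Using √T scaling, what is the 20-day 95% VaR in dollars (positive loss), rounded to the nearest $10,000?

$5,420,000

σ_p = √(0.26²·3.15² + 0.74²·0.93² + 2·-0.16·0.26·0.74·3.15·0.93) = 0.982%.
σ_{20d} = 0.982% × √20 = 4.392%.
VaR = 1.645 × 4.392% = 7.225%; on $75,000,000 that is $5,418,750.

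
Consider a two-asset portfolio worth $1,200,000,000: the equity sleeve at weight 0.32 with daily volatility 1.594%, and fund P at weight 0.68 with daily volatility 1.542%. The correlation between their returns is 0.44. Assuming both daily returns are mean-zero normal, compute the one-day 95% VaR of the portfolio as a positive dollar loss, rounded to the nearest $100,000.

$26,700,000

σ_p² = 0.32²·1.594² + 0.68²·1.542² + 2·0.44·0.32·0.68·1.594·1.542 = 1.8303 (%²).
σ_p = √1.8303 = 1.353%.
At 95%, z = 1.645.
VaR = 1.645 × 1.353% = 2.226%; on $1,200,000,000 that is $26,712,000.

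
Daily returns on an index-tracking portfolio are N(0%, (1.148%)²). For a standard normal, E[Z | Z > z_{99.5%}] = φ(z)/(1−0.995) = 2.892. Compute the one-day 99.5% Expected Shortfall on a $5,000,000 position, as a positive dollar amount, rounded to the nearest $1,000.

$166,000

ES = 1.148% × 2.892 = 3.320%.
On $5,000,000: 0.03320 × $5,000,000 = $166,000.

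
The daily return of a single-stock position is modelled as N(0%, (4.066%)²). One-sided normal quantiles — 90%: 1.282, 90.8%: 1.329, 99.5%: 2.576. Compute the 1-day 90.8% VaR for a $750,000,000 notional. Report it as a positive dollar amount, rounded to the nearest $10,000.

$40,530,000

VaR = z·σ = 1.329 × 4.066% = 5.404%.
On $750,000,000: 0.05404 × $750,000,000 = $40,530,000.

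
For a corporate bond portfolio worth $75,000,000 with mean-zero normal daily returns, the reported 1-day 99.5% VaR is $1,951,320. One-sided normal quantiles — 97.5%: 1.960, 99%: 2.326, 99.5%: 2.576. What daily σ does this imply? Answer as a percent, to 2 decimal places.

VaR as a fraction: $1,951,320 / $75,000,000 = 2.602%.
σ = VaR / z = 2.602% / 2.576 = 1.010%.

1.01%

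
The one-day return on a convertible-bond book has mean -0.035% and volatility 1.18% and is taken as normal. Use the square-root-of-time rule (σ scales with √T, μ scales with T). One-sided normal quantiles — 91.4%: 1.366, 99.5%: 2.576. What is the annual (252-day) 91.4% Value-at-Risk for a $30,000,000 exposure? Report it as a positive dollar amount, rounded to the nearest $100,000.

$10,300,000

σ_{252d} = 1.18% × √252 = 18.732%; μ_{252d} = 252 × -0.035% = -8.820%.
VaR = −(-8.820%) + 1.366 × 18.732% = 34.408%.
On $30,000,000: 0.34408 × $30,000,000 = $10,322,400.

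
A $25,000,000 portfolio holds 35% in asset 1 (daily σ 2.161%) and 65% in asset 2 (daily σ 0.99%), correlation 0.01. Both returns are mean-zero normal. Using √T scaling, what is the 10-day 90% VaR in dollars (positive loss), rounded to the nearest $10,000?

$1,010,000

σ_p = √(0.35²·2.161² + 0.65²·0.99² + 2·0.01·0.35·0.65·2.161·0.99) = 0.998%.
σ_{10d} = 0.998% × √10 = 3.156%.
z(90%) = 1.282.
VaR = 1.282 × 3.156% = 4.046%; on $25,000,000 that is $1,011,500.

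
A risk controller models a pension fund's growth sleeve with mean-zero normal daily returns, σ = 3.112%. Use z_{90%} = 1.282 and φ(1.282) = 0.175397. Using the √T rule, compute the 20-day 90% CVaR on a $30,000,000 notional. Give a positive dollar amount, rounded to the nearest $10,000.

$7,320,000

σ_{20d} = 3.112% × √20 = 13.917%.
ES multiplier = φ(z)/(1−α) = 0.175397/0.1 = 1.754.
ES = 13.917% × 1.754 = 24.410%; on $30,000,000: $7,323,000.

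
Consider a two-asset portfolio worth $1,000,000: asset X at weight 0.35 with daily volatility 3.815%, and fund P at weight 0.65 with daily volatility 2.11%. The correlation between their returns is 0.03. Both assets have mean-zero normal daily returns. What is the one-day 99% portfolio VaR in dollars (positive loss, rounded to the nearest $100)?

$45,200

σ_p² = 0.35²·3.815² + 0.65²·2.11² + 2·0.03·0.35·0.65·3.815·2.11 = 3.7738 (%²).
σ_p = √3.7738 = 1.943%.
At 99%, z = 2.326.
VaR = 2.326 × 1.943% = 4.519%; on $1,000,000 that is $45,190.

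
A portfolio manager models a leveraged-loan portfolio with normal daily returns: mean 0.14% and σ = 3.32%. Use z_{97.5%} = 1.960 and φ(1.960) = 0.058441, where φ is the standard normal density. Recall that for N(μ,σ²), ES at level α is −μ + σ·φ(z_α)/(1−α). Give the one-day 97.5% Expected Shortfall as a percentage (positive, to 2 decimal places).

Tail multiplier: φ(z)/(1−α) = 0.058441 / 0.025 = 2.338.
ES = −(0.14%) + 3.32% × 2.338 = 7.622%.

7.62%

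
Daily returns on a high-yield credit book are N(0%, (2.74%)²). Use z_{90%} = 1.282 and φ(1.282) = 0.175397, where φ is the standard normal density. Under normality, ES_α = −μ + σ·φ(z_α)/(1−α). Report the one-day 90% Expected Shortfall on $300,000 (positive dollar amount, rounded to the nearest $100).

Tail multiplier: φ(z)/(1−α) = 0.175397 / 0.1 = 1.754.
ES = 2.74% × 1.754 = 4.806%.
On $300,000: 0.04806 × $300,000 = $14,418.

$14,400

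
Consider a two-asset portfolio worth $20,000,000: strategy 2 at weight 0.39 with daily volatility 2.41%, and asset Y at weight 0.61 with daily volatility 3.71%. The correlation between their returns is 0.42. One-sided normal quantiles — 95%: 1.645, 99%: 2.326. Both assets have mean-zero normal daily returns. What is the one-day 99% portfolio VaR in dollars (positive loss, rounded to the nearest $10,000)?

σ_p² = 0.39²·2.41² + 0.61²·3.71² + 2·0.42·0.39·0.61·2.41·3.71 = 7.7918 (%²).
σ_p = √7.7918 = 2.791%.
VaR = 2.326 × 2.791% = 6.492%; on $20,000,000 that is $1,298,400.

$1,300,000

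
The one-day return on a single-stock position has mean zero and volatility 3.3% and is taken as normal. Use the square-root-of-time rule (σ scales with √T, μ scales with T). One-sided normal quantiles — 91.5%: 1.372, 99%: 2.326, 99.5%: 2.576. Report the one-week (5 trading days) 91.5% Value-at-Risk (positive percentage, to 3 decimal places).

10.124%

σ_{5d} = 3.3% × √5 = 7.379%.
VaR = 1.372 × 7.379% = 10.124%.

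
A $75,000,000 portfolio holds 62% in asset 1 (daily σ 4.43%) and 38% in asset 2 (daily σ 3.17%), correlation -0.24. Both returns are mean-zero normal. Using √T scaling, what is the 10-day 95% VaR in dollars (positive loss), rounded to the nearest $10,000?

σ_p = √(0.62²·4.43² + 0.38²·3.17² + 2·-0.24·0.62·0.38·4.43·3.17) = 2.722%.
σ_{10d} = 2.722% × √10 = 8.608%.
z(95%) = 1.645.
VaR = 1.645 × 8.608% = 14.160%; on $75,000,000 that is $10,620,000.

$10,620,000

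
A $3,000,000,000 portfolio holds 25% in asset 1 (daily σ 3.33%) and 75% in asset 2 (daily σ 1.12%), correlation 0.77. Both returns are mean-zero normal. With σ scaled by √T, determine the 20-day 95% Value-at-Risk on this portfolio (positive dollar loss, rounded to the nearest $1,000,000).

σ_p = √(0.25²·3.33² + 0.75²·1.12² + 2·0.77·0.25·0.75·3.33·1.12) = 1.573%.
σ_{20d} = 1.573% × √20 = 7.035%.
z(95%) = 1.645.
VaR = 1.645 × 7.035% = 11.573%; on $3,000,000,000 that is $347,190,000.

$347,000,000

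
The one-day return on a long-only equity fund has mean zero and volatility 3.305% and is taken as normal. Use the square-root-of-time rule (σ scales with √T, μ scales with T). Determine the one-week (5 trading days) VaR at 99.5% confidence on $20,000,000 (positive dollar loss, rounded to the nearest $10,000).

At 99.5%, z = 2.576.
σ_{5d} = 3.305% × √5 = 7.390%.
VaR = 2.576 × 7.390% = 19.037%.
On $20,000,000: 0.19037 × $20,000,000 = $3,807,400.

$3,810,000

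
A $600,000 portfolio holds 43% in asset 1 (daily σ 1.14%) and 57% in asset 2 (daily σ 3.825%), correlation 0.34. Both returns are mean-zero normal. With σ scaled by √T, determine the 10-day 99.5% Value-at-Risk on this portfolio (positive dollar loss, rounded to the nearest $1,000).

$117,000

σ_p = √(0.43²·1.14² + 0.57²·3.825² + 2·0.34·0.43·0.57·1.14·3.825) = 2.392%.
σ_{10d} = 2.392% × √10 = 7.564%.
z(99.5%) = 2.576.
VaR = 2.576 × 7.564% = 19.485%; on $600,000 that is $116,910.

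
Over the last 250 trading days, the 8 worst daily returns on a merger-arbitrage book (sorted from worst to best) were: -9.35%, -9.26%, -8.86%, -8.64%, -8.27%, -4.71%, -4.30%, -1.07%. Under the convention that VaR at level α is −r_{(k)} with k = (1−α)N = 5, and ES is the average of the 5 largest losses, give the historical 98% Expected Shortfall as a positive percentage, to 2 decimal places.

The 5 worst returns sum to -44.38%.
ES = −(-44.38%) / 5 = 8.876% ≈ 8.88%.

8.88%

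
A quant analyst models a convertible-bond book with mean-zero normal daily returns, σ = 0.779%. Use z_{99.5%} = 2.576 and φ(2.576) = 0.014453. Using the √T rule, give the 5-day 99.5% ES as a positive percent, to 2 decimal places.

σ_{5d} = 0.779% × √5 = 1.742%.
ES multiplier = φ(z)/(1−α) = 0.014453/0.005 = 2.891.
ES = 1.742% × 2.891 = 5.036%.

5.04%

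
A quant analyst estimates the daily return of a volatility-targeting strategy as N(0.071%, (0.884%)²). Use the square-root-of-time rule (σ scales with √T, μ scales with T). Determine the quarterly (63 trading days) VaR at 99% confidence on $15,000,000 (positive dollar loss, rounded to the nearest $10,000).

At 99%, z = 2.326.
σ_{63d} = 0.884% × √63 = 7.017%; μ_{63d} = 63 × 0.071% = 4.473%.
VaR = −(4.473%) + 2.326 × 7.017% = 11.849%.
On $15,000,000: 0.11849 × $15,000,000 = $1,777,350.

$1,780,000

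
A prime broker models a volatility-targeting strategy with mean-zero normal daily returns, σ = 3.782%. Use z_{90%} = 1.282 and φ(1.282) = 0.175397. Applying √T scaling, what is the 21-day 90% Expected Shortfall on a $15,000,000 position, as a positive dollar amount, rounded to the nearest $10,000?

$4,560,000

σ_{21d} = 3.782% × √21 = 17.331%.
ES multiplier = φ(z)/(1−α) = 0.175397/0.1 = 1.754.
ES = 17.331% × 1.754 = 30.399%; on $15,000,000: $4,559,850.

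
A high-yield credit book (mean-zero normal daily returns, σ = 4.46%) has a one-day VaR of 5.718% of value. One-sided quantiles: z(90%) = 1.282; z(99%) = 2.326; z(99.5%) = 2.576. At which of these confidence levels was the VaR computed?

90%

Implied z = VaR/σ = 5.718 / 4.46 = 1.282.
This matches z(90%) = 1.282.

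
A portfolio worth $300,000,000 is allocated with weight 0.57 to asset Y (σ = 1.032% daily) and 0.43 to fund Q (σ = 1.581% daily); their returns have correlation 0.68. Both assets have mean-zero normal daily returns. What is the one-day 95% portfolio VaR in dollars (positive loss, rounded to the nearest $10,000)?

$5,740,000

σ_p² = 0.57²·1.032² + 0.43²·1.581² + 2·0.68·0.57·0.43·1.032·1.581 = 1.3521 (%²).
σ_p = √1.3521 = 1.163%.
At 95%, z = 1.645.
VaR = 1.645 × 1.163% = 1.913%; on $300,000,000 that is $5,739,000.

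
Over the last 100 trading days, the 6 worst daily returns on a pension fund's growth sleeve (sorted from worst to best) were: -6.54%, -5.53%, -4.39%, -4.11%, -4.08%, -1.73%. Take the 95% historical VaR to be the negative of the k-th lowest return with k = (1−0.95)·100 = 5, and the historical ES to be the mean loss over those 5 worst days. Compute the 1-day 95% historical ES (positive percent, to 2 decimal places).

The 5 worst returns sum to -24.65%.
ES = −(-24.65%) / 5 = 4.93%.

4.93%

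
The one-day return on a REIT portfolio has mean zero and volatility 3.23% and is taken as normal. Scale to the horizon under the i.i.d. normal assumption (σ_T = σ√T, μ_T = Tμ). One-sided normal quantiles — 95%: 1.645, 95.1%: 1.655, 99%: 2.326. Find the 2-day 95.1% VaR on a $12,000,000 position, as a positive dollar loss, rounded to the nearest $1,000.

σ_{2d} = 3.23% × √2 = 4.568%.
VaR = 1.655 × 4.568% = 7.560%.
On $12,000,000: 0.07560 × $12,000,000 = $907,200.

$907,000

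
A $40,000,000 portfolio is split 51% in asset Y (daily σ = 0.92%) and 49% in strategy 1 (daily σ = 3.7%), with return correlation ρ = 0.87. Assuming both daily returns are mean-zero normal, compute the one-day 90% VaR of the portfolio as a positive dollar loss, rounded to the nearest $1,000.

σ_p² = 0.51²·0.92² + 0.49²·3.7² + 2·0.87·0.51·0.49·0.92·3.7 = 4.9873 (%²).
σ_p = √4.9873 = 2.233%.
At 90%, z = 1.282.
VaR = 1.282 × 2.233% = 2.863%; on $40,000,000 that is $1,145,200.

$1,145,000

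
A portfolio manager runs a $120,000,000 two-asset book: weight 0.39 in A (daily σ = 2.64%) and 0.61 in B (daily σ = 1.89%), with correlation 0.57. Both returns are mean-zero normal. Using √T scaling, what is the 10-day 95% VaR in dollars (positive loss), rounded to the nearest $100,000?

σ_p = √(0.39²·2.64² + 0.61²·1.89² + 2·0.57·0.39·0.61·2.64·1.89) = 1.935%.
σ_{10d} = 1.935% × √10 = 6.119%.
z(95%) = 1.645.
VaR = 1.645 × 6.119% = 10.066%; on $120,000,000 that is $12,079,200.

$12,100,000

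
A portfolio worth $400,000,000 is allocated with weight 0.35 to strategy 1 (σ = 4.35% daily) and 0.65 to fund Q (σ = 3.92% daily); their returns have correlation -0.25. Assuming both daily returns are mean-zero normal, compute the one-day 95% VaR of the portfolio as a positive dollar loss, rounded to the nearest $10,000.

σ_p² = 0.35²·4.35² + 0.65²·3.92² + 2·-0.25·0.35·0.65·4.35·3.92 = 6.8706 (%²).
σ_p = √6.8706 = 2.621%.
At 95%, z = 1.645.
VaR = 1.645 × 2.621% = 4.312%; on $400,000,000 that is $17,248,000.

$17,250,000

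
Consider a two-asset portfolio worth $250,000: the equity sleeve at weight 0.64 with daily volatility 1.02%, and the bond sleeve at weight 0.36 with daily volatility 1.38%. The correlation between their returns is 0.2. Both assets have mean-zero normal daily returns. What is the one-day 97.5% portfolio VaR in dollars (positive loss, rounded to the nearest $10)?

σ_p² = 0.64²·1.02² + 0.36²·1.38² + 2·0.2·0.64·0.36·1.02·1.38 = 0.8027 (%²).
σ_p = √0.8027 = 0.896%.
At 97.5%, z = 1.960.
VaR = 1.960 × 0.896% = 1.756%; on $250,000 that is $4,390.

$4,390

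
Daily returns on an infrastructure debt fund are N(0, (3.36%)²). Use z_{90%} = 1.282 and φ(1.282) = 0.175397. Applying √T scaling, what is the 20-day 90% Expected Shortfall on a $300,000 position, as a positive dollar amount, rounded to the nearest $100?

σ_{20d} = 3.36% × √20 = 15.026%.
ES multiplier = φ(z)/(1−α) = 0.175397/0.1 = 1.754.
ES = 15.026% × 1.754 = 26.356%; on $300,000: $79,068.

$79,100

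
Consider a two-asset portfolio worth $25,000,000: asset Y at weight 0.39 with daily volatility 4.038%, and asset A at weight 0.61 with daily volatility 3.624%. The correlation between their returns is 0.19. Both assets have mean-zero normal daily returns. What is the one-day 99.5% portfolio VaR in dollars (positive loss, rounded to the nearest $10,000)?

σ_p² = 0.39²·4.038² + 0.61²·3.624² + 2·0.19·0.39·0.61·4.038·3.624 = 8.6899 (%²).
σ_p = √8.6899 = 2.948%.
At 99.5%, z = 2.576.
VaR = 2.576 × 2.948% = 7.594%; on $25,000,000 that is $1,898,500.

$1,900,000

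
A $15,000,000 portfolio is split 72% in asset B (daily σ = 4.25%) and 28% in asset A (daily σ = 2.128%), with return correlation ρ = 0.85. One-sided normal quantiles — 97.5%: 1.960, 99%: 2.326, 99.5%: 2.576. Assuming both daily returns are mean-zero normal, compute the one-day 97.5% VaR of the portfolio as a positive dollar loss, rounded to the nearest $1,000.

σ_p² = 0.72²·4.25² + 0.28²·2.128² + 2·0.85·0.72·0.28·4.25·2.128 = 12.8182 (%²).
σ_p = √12.8182 = 3.580%.
VaR = 1.960 × 3.580% = 7.017%; on $15,000,000 that is $1,052,550.

$1,053,000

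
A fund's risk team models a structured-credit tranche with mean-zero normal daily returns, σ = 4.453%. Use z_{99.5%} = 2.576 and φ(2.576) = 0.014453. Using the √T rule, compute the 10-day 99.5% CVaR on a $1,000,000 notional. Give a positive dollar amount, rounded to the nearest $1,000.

$407,000

σ_{10d} = 4.453% × √10 = 14.082%.
ES multiplier = φ(z)/(1−α) = 0.014453/0.005 = 2.891.
ES = 14.082% × 2.891 = 40.711%; on $1,000,000: $407,110.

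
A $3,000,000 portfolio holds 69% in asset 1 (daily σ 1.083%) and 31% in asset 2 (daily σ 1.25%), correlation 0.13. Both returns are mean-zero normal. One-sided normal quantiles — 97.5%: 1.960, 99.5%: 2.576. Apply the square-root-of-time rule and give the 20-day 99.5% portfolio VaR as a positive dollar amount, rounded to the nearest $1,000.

$306,000

σ_p = √(0.69²·1.083² + 0.31²·1.25² + 2·0.13·0.69·0.31·1.083·1.25) = 0.885%.
σ_{20d} = 0.885% × √20 = 3.958%.
VaR = 2.576 × 3.958% = 10.196%; on $3,000,000 that is $305,880.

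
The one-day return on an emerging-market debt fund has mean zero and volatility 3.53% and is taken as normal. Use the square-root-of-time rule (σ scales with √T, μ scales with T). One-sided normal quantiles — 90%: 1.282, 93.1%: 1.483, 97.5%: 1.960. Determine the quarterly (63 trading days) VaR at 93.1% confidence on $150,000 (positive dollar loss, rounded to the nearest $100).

σ_{63d} = 3.53% × √63 = 28.019%.
VaR = 1.483 × 28.019% = 41.552%.
On $150,000: 0.41552 × $150,000 = $62,328.

$62,300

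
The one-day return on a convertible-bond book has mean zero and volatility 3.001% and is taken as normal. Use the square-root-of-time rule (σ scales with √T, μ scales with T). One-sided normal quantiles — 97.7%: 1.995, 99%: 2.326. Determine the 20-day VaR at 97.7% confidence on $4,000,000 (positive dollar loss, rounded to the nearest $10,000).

$1,070,000

σ_{20d} = 3.001% × √20 = 13.421%.
VaR = 1.995 × 13.421% = 26.775%.
On $4,000,000: 0.26775 × $4,000,000 = $1,071,000.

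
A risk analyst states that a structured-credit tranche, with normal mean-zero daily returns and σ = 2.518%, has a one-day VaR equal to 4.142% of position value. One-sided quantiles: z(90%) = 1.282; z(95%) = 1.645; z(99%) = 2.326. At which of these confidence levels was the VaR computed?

Implied z = VaR/σ = 4.142 / 2.518 = 1.645.
This matches z(95%) = 1.645.

95%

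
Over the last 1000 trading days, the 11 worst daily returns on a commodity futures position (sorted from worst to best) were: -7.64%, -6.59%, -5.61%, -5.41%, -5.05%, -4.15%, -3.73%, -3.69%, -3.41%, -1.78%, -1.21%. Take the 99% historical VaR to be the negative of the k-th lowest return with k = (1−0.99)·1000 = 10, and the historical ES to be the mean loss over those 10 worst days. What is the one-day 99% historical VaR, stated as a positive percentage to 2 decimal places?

k = 10; the 10th lowest return is -1.78%, so VaR = 1.78%.

1.78%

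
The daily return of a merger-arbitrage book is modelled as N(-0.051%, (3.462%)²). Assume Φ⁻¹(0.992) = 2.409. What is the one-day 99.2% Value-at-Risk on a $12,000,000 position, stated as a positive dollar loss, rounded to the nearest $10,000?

$1,010,000

VaR = −μ + z·σ = −(-0.051%) + 2.409 × 3.462% = 8.391%.
On $12,000,000: 0.08391 × $12,000,000 = $1,006,920.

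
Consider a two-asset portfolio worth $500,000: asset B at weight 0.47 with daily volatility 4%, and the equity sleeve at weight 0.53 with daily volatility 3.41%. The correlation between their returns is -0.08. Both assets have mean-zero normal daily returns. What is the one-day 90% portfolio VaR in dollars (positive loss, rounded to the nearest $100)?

σ_p² = 0.47²·4² + 0.53²·3.41² + 2·-0.08·0.47·0.53·4·3.41 = 6.2571 (%²).
σ_p = √6.2571 = 2.501%.
At 90%, z = 1.282.
VaR = 1.282 × 2.501% = 3.206%; on $500,000 that is $16,030.

$16,000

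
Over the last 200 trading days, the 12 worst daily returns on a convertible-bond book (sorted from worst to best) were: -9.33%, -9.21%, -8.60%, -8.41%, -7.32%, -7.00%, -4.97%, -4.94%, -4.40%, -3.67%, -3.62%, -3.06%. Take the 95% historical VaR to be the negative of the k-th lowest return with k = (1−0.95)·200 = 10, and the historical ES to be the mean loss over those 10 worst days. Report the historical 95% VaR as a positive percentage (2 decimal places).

k = 10; the 10th lowest return is -3.67%, so VaR = 3.67%.

3.67%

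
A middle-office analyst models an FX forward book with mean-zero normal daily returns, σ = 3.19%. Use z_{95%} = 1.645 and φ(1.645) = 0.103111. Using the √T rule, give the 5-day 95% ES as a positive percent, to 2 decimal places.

σ_{5d} = 3.19% × √5 = 7.133%.
ES multiplier = φ(z)/(1−α) = 0.103111/0.05 = 2.062.
ES = 7.133% × 2.062 = 14.708%.

14.71%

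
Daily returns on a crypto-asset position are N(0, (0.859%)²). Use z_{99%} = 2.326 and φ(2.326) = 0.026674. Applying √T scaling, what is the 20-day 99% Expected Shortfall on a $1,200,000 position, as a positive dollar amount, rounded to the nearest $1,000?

σ_{20d} = 0.859% × √20 = 3.842%.
ES multiplier = φ(z)/(1−α) = 0.026674/0.01 = 2.667.
ES = 3.842% × 2.667 = 10.247%; on $1,200,000: $122,964.

$123,000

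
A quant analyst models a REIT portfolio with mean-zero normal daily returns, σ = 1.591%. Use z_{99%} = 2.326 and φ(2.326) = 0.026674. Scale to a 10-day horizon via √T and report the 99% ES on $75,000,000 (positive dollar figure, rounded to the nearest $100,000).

σ_{10d} = 1.591% × √10 = 5.031%.
ES multiplier = φ(z)/(1−α) = 0.026674/0.01 = 2.667.
ES = 5.031% × 2.667 = 13.418%; on $75,000,000: $10,063,500.

$10,100,000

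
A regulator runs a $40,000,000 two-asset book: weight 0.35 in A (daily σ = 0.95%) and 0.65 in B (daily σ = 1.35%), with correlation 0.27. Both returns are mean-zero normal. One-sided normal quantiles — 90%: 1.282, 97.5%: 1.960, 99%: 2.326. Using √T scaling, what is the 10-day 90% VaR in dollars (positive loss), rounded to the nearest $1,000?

σ_p = √(0.35²·0.95² + 0.65²·1.35² + 2·0.27·0.35·0.65·0.95·1.35) = 1.019%.
σ_{10d} = 1.019% × √10 = 3.222%.
VaR = 1.282 × 3.222% = 4.131%; on $40,000,000 that is $1,652,400.

$1,652,000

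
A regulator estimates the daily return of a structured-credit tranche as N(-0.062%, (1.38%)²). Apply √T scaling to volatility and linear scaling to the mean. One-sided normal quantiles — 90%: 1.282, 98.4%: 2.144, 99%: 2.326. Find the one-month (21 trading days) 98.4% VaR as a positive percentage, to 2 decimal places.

14.86%

σ_{21d} = 1.38% × √21 = 6.324%; μ_{21d} = 21 × -0.062% = -1.302%.
VaR = −(-1.302%) + 2.144 × 6.324% = 14.861%.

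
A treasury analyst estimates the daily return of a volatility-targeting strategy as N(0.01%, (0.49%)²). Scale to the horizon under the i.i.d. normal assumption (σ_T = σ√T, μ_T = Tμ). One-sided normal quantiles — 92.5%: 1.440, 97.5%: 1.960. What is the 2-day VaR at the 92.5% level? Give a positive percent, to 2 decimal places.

0.98%

σ_{2d} = 0.49% × √2 = 0.693%; μ_{2d} = 2 × 0.01% = 0.020%.
VaR = −(0.020%) + 1.440 × 0.693% = 0.978%.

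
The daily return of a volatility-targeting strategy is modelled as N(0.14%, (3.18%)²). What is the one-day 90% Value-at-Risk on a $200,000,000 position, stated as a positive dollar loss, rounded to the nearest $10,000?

At 90% one-sided, z = 1.282.
VaR = −μ + z·σ = −(0.14%) + 1.282 × 3.18% = 3.937%.
On $200,000,000: 0.03937 × $200,000,000 = $7,874,000.

$7,870,000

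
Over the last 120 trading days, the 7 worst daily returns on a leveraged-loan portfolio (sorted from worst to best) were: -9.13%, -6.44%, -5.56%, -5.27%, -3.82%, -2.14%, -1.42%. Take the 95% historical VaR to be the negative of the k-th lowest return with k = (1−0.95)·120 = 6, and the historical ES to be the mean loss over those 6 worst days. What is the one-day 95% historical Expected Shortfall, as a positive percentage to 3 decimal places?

The 6 worst returns sum to -32.36%.
ES = −(-32.36%) / 6 = 5.3933…% ≈ 5.393%.

5.393%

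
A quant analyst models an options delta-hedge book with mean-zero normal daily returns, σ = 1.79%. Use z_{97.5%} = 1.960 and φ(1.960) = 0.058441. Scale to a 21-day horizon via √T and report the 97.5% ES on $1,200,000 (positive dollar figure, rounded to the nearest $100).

$230,100

σ_{21d} = 1.79% × √21 = 8.203%.
ES multiplier = φ(z)/(1−α) = 0.058441/0.025 = 2.338.
ES = 8.203% × 2.338 = 19.179%; on $1,200,000: $230,148.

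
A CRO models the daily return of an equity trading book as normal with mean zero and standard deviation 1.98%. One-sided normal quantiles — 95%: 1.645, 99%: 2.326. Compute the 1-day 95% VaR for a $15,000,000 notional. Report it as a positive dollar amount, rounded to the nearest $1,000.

VaR = z·σ = 1.645 × 1.98% = 3.257%.
On $15,000,000: 0.03257 × $15,000,000 = $488,550.

$489,000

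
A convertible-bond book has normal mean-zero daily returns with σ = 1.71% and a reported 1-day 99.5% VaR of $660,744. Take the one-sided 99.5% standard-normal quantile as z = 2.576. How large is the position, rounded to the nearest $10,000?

VaR as a fraction of value: z·σ = 2.576 × 1.71% = 4.40496%.
Position = $660,744 / 0.0440496 = $15,000,000.

$15,000,000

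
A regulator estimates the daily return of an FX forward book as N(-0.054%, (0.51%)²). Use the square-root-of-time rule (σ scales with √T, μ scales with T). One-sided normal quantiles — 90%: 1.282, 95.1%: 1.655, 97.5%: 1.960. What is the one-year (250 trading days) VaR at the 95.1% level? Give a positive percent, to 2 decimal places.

26.85%

σ_{250d} = 0.51% × √250 = 8.064%; μ_{250d} = 250 × -0.054% = -13.500%.
VaR = −(-13.500%) + 1.655 × 8.064% = 26.846%.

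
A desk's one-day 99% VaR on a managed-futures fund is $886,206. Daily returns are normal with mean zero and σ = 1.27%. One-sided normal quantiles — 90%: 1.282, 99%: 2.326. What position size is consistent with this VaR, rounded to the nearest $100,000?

VaR as a fraction of value: z·σ = 2.326 × 1.27% = 2.95402%.
Position = $886,206 / 0.0295402 = $30,000,000.

$30,000,000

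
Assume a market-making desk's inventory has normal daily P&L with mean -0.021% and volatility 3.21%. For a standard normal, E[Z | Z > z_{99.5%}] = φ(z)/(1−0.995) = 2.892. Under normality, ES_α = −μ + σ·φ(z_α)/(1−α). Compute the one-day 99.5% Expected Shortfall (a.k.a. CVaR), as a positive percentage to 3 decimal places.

9.304%

ES = −(-0.021%) + 3.21% × 2.892 = 9.304%.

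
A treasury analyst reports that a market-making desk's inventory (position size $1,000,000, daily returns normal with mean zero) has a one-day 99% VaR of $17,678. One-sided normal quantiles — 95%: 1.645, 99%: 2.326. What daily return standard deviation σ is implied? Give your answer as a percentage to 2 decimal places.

0.76%

VaR as a fraction: $17,678 / $1,000,000 = 1.768%.
σ = VaR / z = 1.768% / 2.326 = 0.760%.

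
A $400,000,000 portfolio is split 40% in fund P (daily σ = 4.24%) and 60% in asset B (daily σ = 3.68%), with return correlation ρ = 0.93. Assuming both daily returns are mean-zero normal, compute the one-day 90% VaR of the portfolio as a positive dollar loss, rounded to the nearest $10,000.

$19,670,000

σ_p² = 0.4²·4.24² + 0.6²·3.68² + 2·0.93·0.4·0.6·4.24·3.68 = 14.7169 (%²).
σ_p = √14.7169 = 3.836%.
At 90%, z = 1.282.
VaR = 1.282 × 3.836% = 4.918%; on $400,000,000 that is $19,672,000.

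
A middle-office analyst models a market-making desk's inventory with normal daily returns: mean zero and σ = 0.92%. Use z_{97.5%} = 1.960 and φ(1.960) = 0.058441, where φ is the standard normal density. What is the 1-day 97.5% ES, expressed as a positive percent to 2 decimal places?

2.15%

Tail multiplier: φ(z)/(1−α) = 0.058441 / 0.025 = 2.338.
ES = 0.92% × 2.338 = 2.151%.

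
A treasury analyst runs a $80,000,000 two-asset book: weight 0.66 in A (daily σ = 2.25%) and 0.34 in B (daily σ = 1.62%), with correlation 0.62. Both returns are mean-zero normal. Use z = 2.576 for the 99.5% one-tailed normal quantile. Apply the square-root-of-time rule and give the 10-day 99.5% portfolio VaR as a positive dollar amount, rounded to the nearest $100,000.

$12,200,000

σ_p = √(0.66²·2.25² + 0.34²·1.62² + 2·0.62·0.66·0.34·2.25·1.62) = 1.877%.
σ_{10d} = 1.877% × √10 = 5.936%.
VaR = 2.576 × 5.936% = 15.291%; on $80,000,000 that is $12,232,800.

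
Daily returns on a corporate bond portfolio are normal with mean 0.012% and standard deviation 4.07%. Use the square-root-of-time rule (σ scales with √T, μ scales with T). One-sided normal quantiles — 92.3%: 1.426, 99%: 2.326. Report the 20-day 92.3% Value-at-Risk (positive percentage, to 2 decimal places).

25.72%

σ_{20d} = 4.07% × √20 = 18.202%; μ_{20d} = 20 × 0.012% = 0.240%.
VaR = −(0.240%) + 1.426 × 18.202% = 25.716%.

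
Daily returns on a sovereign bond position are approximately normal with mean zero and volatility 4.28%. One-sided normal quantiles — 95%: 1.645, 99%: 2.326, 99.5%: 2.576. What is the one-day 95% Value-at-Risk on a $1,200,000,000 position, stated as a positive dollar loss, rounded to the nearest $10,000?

VaR = z·σ = 1.645 × 4.28% = 7.041%.
On $1,200,000,000: 0.07041 × $1,200,000,000 = $84,492,000.

$84,490,000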